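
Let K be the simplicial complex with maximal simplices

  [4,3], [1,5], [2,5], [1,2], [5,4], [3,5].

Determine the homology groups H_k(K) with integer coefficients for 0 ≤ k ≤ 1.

Fix the vertex order 1 < 2 < 3 < 4 < 5 and write every simplex with vertices in increasing order. Then dim K = 1 and the simplices of K are:

  0-simplices (5): [1], [2], [3], [4], [5]
  1-simplices (6): [1,2], [1,5], [2,5], [3,4], [3,5], [4,5]

giving chain groups C_0 ≅ Z^5, C_1 ≅ Z^6.

∂_1: C_1 → C_0 sends each edge [p,q] (with p < q) to q − p. For instance
  ∂[1,5] = [5] − [1].
The 5×6 boundary matrix has rank 4 and Smith normal form diag(1,1,1,1).

Computing H_k = (kernel of ∂_k) / (image of ∂_{k+1}):

  H_0: rank C_0 − rank ∂_1 = 5 − 4 = 1, and the invariant factors of ∂_1 are all 1, so H_0 ≅ Z.
  H_1: rank ker ∂_1 − rank ∂_2 = (6 − 4) − 0 = 2, and there is no ∂_2, so H_1 ≅ Z^2.

As a check, the Euler characteristic is 5 − 6 = -1, which agrees with 1 − 2 = -1.
(K is a triangulation of a wedge of 2 circles.)

H_0 ≅ Z,  H_1 ≅ Z^2.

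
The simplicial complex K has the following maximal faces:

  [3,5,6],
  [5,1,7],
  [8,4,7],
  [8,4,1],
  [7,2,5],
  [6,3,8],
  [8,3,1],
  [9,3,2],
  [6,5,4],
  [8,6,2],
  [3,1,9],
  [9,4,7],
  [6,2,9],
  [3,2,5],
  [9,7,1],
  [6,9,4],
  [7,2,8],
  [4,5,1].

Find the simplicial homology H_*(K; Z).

Take the total order 1 < 2 < 3 < 4 < 5 < 6 < 7 < 8 < 9 on the vertex set. Then K (dimension 2) consists of the simplices:

  0-simplices (9): [1], [2], [3], [4], [5], [6], [7], [8], [9]
  1-simplices (27): (27 of them)
  2-simplices (18): [1,3,8], [1,3,9], [1,4,5], [1,4,8], [1,5,7], [1,7,9], [2,3,5], [2,3,9], [2,5,7], [2,6,8], [2,6,9], [2,7,8], [3,5,6], [3,6,8], [4,5,6], [4,6,9], [4,7,8], [4,7,9]

Hence C_0 ≅ Z^9, C_1 ≅ Z^27, C_2 ≅ Z^18.

∂_1: C_1 → C_0 is given by ∂[p,q] = [q] − [p]. For instance
  ∂[7,8] = [8] − [7].
This gives a 9×27 integer matrix of rank 8; reducing to Smith normal form yields diagonal entries (1,1,1,1,1,1,1,1).

The boundary map ∂_2: C_2 → C_1 maps a triangle to the signed sum of its edges. For instance
  ∂[1,4,5] = [4,5] − [1,5] + [1,4],
  ∂[1,3,8] = [3,8] − [1,8] + [1,3].
The 27×18 boundary matrix has rank 18 and Smith normal form diag(1,1,1,1,1,1,1,1,1,1,1,1,1,1,1,1,1,2).

From H_k ≅ ker(∂_k) / im(∂_{k+1}) we obtain:

  H_0: rank C_0 − rank ∂_1 = 9 − 8 = 1, and the invariant factors of ∂_1 are all 1, so H_0 ≅ Z.
  H_1: rank ker ∂_1 − rank ∂_2 = (27 − 8) − 18 = 1, and ∂_2 has invariant factor 2 > 1, so H_1 ≅ Z ⊕ Z/2Z.
  H_2: rank ker ∂_2 − rank ∂_3 = (18 − 18) − 0 = 0, and there is no ∂_3, so H_2 ≅ 0.

As a check, the Euler characteristic is 9 − 27 + 18 = 0, which agrees with 1 − 1 + 0 = 0.
(K is a triangulation of the Klein bottle.)

H_0 = Z,  H_1 = Z ⊕ Z/2Z,  H_2 = 0.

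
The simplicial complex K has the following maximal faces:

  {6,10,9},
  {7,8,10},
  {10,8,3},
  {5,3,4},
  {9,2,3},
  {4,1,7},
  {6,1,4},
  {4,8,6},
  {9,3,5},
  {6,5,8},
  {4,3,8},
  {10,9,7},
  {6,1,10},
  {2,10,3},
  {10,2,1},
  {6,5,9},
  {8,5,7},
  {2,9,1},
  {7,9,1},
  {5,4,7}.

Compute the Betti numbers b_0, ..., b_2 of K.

Fix the vertex order 1 < 2 < 3 < 4 < 5 < 6 < 7 < 8 < 9 < 10 and write every simplex with vertices in increasing order. Then dim K = 2 and the simplices of K are:

  0-simplices (10): [1], [2], [3], [4], [5], [6], [7], [8], [9], [10]
  1-simplices (30): (30 of them)
  2-simplices (20): (20 of them)

Hence C_0 ≅ Z^10, C_1 ≅ Z^30, C_2 ≅ Z^20.

Boundary ∂_1: C_1 → C_0 is given by ∂[p,q] = [q] − [p].
The resulting 10×30 matrix has rank 9, and its Smith normal form has invariant factors (1,1,1,1,1,1,1,1,1).

The boundary map ∂_2: C_2 → C_1 sends each 2-simplex [p,q,r] to [q,r] − [p,r] + [p,q]. For instance
  ∂[3,4,5] = [4,5] − [3,5] + [3,4],
  ∂[3,4,8] = [4,8] − [3,8] + [3,4].
This gives a 30×20 integer matrix of rank 20; reducing to Smith normal form yields diagonal entries (1,1,1,1,1,1,1,1,1,1,1,1,1,1,1,1,1,1,1,2).

Reading off H_k = ker ∂_k / im ∂_{k+1}:

  H_0: rank C_0 − rank ∂_1 = 10 − 9 = 1, and the invariant factors of ∂_1 are all 1, so H_0 = Z.
  H_1: rank ker ∂_1 − rank ∂_2 = (30 − 9) − 20 = 1, and ∂_2 has invariant factor 2 > 1, so H_1 = Z ⊕ Z_2.
  H_2: rank ker ∂_2 − rank ∂_3 = (20 − 20) − 0 = 0, and there is no ∂_3, so H_2 = 0.

As a check, the Euler characteristic is 10 − 30 + 20 = 0, which agrees with 1 − 1 + 0 = 0.

Hence the Betti numbers are b_0 = 1, b_1 = 1, b_2 = 0.

b_0 = 1, b_1 = 1, b_2 = 0.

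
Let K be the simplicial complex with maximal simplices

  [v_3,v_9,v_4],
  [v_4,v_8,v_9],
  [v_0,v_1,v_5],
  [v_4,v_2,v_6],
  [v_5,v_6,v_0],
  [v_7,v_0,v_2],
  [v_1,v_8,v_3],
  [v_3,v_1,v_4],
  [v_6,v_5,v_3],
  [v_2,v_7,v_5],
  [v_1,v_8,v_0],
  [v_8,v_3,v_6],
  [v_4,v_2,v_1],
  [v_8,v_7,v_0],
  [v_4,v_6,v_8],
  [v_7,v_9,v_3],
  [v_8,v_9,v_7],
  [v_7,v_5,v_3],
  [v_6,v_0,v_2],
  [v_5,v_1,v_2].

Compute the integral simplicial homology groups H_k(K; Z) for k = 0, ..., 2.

H_0 ≅ Z,  H_1 ≅ Z ⊕ Z_2,  H_2 = 0.

Order the vertices as v_0 < v_1 < v_2 < v_3 < v_4 < v_5 < v_6 < v_7 < v_8 < v_9. Listing each simplex with vertices in this order, K has dimension 2 with simplices:

  0-simplices (10): [v_0], [v_1], [v_2], [v_3], [v_4], [v_5], [v_6], [v_7], [v_8], [v_9]
  1-simplices (30): (30 of them)
  2-simplices (20): (20 of them)

so the chain groups are C_0 ≅ Z^10, C_1 ≅ Z^30, C_2 ≅ Z^20.

Boundary ∂_1: C_1 → C_0 sends each edge [p,q] (with p < q) to q − p. For instance
  ∂[v_2,v_6] = [v_6] − [v_2].
The 10×30 boundary matrix has rank 9 and Smith normal form diag(1,1,1,1,1,1,1,1,1).

The boundary map ∂_2: C_2 → C_1 sends each 2-simplex [p,q,r] to [q,r] − [p,r] + [p,q]. For instance
  ∂[v_1,v_3,v_8] = [v_3,v_8] − [v_1,v_8] + [v_1,v_3],
  ∂[v_0,v_1,v_8] = [v_1,v_8] − [v_0,v_8] + [v_0,v_1].
The resulting 30×20 matrix has rank 20, and its Smith normal form has invariant factors (1,1,1,1,1,1,1,1,1,1,1,1,1,1,1,1,1,1,1,2).

Now H_k = ker ∂_k / im ∂_{k+1}, so:

  H_0: rank C_0 − rank ∂_1 = 10 − 9 = 1, and the invariant factors of ∂_1 are all 1, so H_0 = Z.
  H_1: rank ker ∂_1 − rank ∂_2 = (30 − 9) − 20 = 1, and ∂_2 has invariant factor 2 > 1, so H_1 = Z ⊕ Z_2.
  H_2: rank ker ∂_2 − rank ∂_3 = (20 − 20) − 0 = 0, and there is no ∂_3, so H_2 = 0.

As a check, the Euler characteristic is 10 − 30 + 20 = 0, which agrees with 1 − 1 + 0 = 0.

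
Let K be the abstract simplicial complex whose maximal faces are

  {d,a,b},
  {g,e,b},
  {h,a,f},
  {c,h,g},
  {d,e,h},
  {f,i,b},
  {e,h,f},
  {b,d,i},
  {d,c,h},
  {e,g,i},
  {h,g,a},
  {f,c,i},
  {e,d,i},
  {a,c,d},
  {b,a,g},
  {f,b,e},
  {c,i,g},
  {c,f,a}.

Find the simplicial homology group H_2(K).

H_2 ≅ 0.

K has 9 vertices, 27 edges, 18 triangles.
rank ∂_2 = 18, rank ∂_3 = 0 ⇒ b_2 = 18 − 18 − 0 = 0. So H_2 = 0.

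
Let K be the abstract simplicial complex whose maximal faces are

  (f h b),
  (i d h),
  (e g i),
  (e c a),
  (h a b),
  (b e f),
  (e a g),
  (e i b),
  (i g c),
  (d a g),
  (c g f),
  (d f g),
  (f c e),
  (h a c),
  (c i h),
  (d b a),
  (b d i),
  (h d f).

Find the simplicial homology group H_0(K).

H_0 ≅ Z.

K has 9 vertices, 27 edges, 18 triangles.
rank ∂_0 = 0, rank ∂_1 = 8 ⇒ b_0 = 9 − 0 − 8 = 1; all invariant factors of ∂_1 are 1 so no torsion. So H_0 ≅ Z.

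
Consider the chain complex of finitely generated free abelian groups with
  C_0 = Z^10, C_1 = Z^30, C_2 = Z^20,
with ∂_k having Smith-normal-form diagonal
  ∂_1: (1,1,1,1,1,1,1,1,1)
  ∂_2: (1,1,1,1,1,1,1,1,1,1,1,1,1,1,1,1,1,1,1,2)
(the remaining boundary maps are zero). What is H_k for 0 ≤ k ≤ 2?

H_0 ≅ Z,  H_1 ≅ Z ⊕ Z/2,  H_2 = 0.

H_0: b_0 = 10 − 0 − 9 = 1; torsion from ∂_1 factors > 1: none. So H_0 ≅ Z.
H_1: b_1 = 30 − 9 − 20 = 1; torsion from ∂_2 factors > 1: [2]. So H_1 ≅ Z ⊕ Z/2.
H_2: b_2 = 20 − 20 − 0 = 0; torsion from ∂_3 factors > 1: none. So H_2 ≅ 0.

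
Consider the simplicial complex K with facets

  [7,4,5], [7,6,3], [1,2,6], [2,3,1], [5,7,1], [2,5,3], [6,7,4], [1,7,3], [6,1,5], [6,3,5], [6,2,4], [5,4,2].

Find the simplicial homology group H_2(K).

Take the total order 1 < 2 < 3 < 4 < 5 < 6 < 7 on the vertex set. Then K (dimension 2) consists of the simplices:

  0-simplices (7): [1], [2], [3], [4], [5], [6], [7]
  1-simplices (18): [1,2], [1,3], [1,5], [1,6], [1,7], [2,3], [2,4], [2,5], [2,6], [3,5], [3,6], [3,7], [4,5], [4,6], [4,7], [5,6], [5,7], [6,7]
  2-simplices (12): [1,2,3], [1,2,6], [1,3,7], [1,5,6], [1,5,7], [2,3,5], [2,4,5], [2,4,6], [3,5,6], [3,6,7], [4,5,7], [4,6,7]

giving chain groups C_0 ≅ Z^7, C_1 ≅ Z^18, C_2 ≅ Z^12.

∂_1: C_1 → C_0 sends each edge [p,q] (with p < q) to q − p. For instance
  ∂[4,7] = [7] − [4].
This gives a 7×18 integer matrix of rank 6; reducing to Smith normal form yields diagonal entries (1,1,1,1,1,1).

∂_2: C_2 → C_1 maps a triangle to the signed sum of its edges. For instance
  ∂[2,4,5] = [4,5] − [2,5] + [2,4],
  ∂[1,3,7] = [3,7] − [1,7] + [1,3].
This gives a 18×12 integer matrix of rank 12; reducing to Smith normal form yields diagonal entries (1,1,1,1,1,1,1,1,1,1,1,2).

Computing H_k = (kernel of ∂_k) / (image of ∂_{k+1}):

  H_2: rank ker ∂_2 − rank ∂_3 = (12 − 12) − 0 = 0, and there is no ∂_3, so H_2 ≅ 0.

H_2 ≅ 0.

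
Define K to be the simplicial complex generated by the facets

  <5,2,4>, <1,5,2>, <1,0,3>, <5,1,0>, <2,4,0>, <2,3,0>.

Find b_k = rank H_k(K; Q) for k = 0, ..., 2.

b_0 = 1, b_1 = 1, b_2 = 0.

We work with the vertex ordering 0 < 1 < 2 < 3 < 4 < 5. The simplices of K, each written with vertices in increasing order, are:

  0-simplices (6): [0], [1], [2], [3], [4], [5]
  1-simplices (12): [0,1], [0,2], [0,3], [0,4], [0,5], [1,2], [1,3], [1,5], [2,3], [2,4], [2,5], [4,5]
  2-simplices (6): [0,1,3], [0,1,5], [0,2,3], [0,2,4], [1,2,5], [2,4,5]

Hence C_0 ≅ Z^6, C_1 ≅ Z^12, C_2 ≅ Z^6.

Boundary ∂_1: C_1 → C_0 maps an edge to its endpoints' difference, ∂[p,q] = q − p. For instance
  ∂[1,3] = [3] − [1].
This gives a 6×12 integer matrix of rank 5; reducing to Smith normal form yields diagonal entries (1,1,1,1,1).

The boundary map ∂_2: C_2 → C_1 sends each 2-simplex [p,q,r] to [q,r] − [p,r] + [p,q]. For instance
  ∂[0,1,5] = [1,5] − [0,5] + [0,1],
  ∂[0,1,3] = [1,3] − [0,3] + [0,1].
The 12×6 boundary matrix has rank 6 and Smith normal form diag(1,1,1,1,1,1).

Computing H_k = (kernel of ∂_k) / (image of ∂_{k+1}):

  H_0: rank C_0 − rank ∂_1 = 6 − 5 = 1, and the invariant factors of ∂_1 are all 1, so H_0 = Z.
  H_1: rank ker ∂_1 − rank ∂_2 = (12 − 5) − 6 = 1, and the invariant factors of ∂_2 are all 1, so H_1 = Z.
  H_2: rank ker ∂_2 − rank ∂_3 = (6 − 6) − 0 = 0, and there is no ∂_3, so H_2 = 0.

As a check, the Euler characteristic is 6 − 12 + 6 = 0, which agrees with 1 − 1 + 0 = 0.

Hence the Betti numbers are b_0 = 1, b_1 = 1, b_2 = 0.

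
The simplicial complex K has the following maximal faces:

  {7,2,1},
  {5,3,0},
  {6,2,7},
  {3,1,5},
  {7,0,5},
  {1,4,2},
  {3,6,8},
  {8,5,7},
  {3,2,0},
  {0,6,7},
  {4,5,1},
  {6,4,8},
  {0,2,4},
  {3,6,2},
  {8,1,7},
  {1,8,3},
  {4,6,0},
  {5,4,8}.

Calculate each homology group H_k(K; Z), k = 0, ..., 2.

Order the vertices as 0 < 1 < 2 < 3 < 4 < 5 < 6 < 7 < 8. Listing each simplex with vertices in this order, K has dimension 2 with simplices:

  0-simplices (9): [0], [1], [2], [3], [4], [5], [6], [7], [8]
  1-simplices (27): (27 of them)
  2-simplices (18): [0,2,3], [0,2,4], [0,3,5], [0,4,6], [0,5,7], [0,6,7], [1,2,4], [1,2,7], [1,3,5], [1,3,8], [1,4,5], [1,7,8], [2,3,6], [2,6,7], [3,6,8], [4,5,8], [4,6,8], [5,7,8]

giving chain groups C_0 ≅ Z^9, C_1 ≅ Z^27, C_2 ≅ Z^18.

The boundary map ∂_1: C_1 → C_0 sends each edge [p,q] (with p < q) to q − p. For instance
  ∂[0,2] = [2] − [0].
The 9×27 boundary matrix has rank 8 and Smith normal form diag(1,1,1,1,1,1,1,1).

Boundary ∂_2: C_2 → C_1 acts by ∂[p,q,r] = [q,r] − [p,r] + [p,q]. For instance
  ∂[0,2,4] = [2,4] − [0,4] + [0,2],
  ∂[1,3,8] = [3,8] − [1,8] + [1,3].
This gives a 27×18 integer matrix of rank 18; reducing to Smith normal form yields diagonal entries (1,1,1,1,1,1,1,1,1,1,1,1,1,1,1,1,1,2).

Computing H_k = (kernel of ∂_k) / (image of ∂_{k+1}):

  H_0: rank C_0 − rank ∂_1 = 9 − 8 = 1, and the invariant factors of ∂_1 are all 1, so H_0 = Z.
  H_1: rank ker ∂_1 − rank ∂_2 = (27 − 8) − 18 = 1, and ∂_2 has invariant factor 2 > 1, so H_1 = Z ⊕ Z_2.
  H_2: rank ker ∂_2 − rank ∂_3 = (18 − 18) − 0 = 0, and there is no ∂_3, so H_2 = 0.

As a check, the Euler characteristic is 9 − 27 + 18 = 0, which agrees with 1 − 1 + 0 = 0.

H_0 = Z,  H_1 = Z ⊕ Z_2,  H_2 = 0.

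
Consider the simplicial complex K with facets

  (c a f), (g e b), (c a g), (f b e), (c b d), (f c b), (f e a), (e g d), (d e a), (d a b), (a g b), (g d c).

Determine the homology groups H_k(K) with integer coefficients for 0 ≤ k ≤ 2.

H_0 = Z,  H_1 = Z/2,  H_2 = 0.

Fix the vertex order a < b < c < d < e < f < g and write every simplex with vertices in increasing order. Then dim K = 2 and the simplices of K are:

  0-simplices (7): a, b, c, d, e, f, g
  1-simplices (18): ab, ac, ad, ae, af, ag, bc, bd, be, bf, bg, cd, cf, cg, de, dg, ef, eg
  2-simplices (12): abd, abg, acf, acg, ade, aef, bcd, bcf, bef, beg, cdg, deg

giving chain groups C_0 ≅ Z^7, C_1 ≅ Z^18, C_2 ≅ Z^12.

∂_1: C_1 → C_0 sends each edge [p,q] (with p < q) to q − p. For instance
  ∂ef = f − e.
As a 7×18 matrix over Z this has rank 6, with invariant factors (1,1,1,1,1,1).

∂_2: C_2 → C_1 acts by ∂[p,q,r] = [q,r] − [p,r] + [p,q]. For instance
  ∂acg = cg − ag + ac,
  ∂bcd = cd − bd + bc.
This gives a 18×12 integer matrix of rank 12; reducing to Smith normal form yields diagonal entries (1,1,1,1,1,1,1,1,1,1,1,2).

From H_k ≅ ker(∂_k) / im(∂_{k+1}) we obtain:

  H_0: rank C_0 − rank ∂_1 = 7 − 6 = 1, and the invariant factors of ∂_1 are all 1, so H_0 ≅ Z.
  H_1: rank ker ∂_1 − rank ∂_2 = (18 − 6) − 12 = 0, and ∂_2 has invariant factor 2 > 1, so H_1 ≅ Z/2.
  H_2: rank ker ∂_2 − rank ∂_3 = (12 − 12) − 0 = 0, and there is no ∂_3, so H_2 ≅ 0.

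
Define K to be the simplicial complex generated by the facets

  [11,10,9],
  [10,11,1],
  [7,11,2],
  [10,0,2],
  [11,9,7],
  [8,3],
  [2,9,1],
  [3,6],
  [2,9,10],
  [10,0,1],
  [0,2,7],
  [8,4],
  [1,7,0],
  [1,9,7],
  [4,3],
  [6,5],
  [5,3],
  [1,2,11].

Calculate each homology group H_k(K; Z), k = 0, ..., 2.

We work with the vertex ordering 0 < 1 < 2 < 3 < 4 < 5 < 6 < 7 < 8 < 9 < 10 < 11. The simplices of K, each written with vertices in increasing order, are:

  0-simplices (12): [0], [1], [2], [3], [4], [5], [6], [7], [8], [9], [10], [11]
  1-simplices (24): (24 of them)
  2-simplices (12): [0,1,7], [0,1,10], [0,2,7], [0,2,10], [1,2,9], [1,2,11], [1,7,9], [1,10,11], [2,7,11], [2,9,10], [7,9,11], [9,10,11]

Hence C_0 ≅ Z^12, C_1 ≅ Z^24, C_2 ≅ Z^12.

∂_1: C_1 → C_0 sends each edge [p,q] (with p < q) to q − p. For instance
  ∂[2,10] = [10] − [2].
The resulting 12×24 matrix has rank 10, and its Smith normal form has invariant factors (1,1,1,1,1,1,1,1,1,1).

The boundary map ∂_2: C_2 → C_1 acts by ∂[p,q,r] = [q,r] − [p,r] + [p,q]. For instance
  ∂[9,10,11] = [10,11] − [9,11] + [9,10],
  ∂[2,9,10] = [9,10] − [2,10] + [2,9].
This gives a 24×12 integer matrix of rank 12; reducing to Smith normal form yields diagonal entries (1,1,1,1,1,1,1,1,1,1,1,2).

Computing H_k = (kernel of ∂_k) / (image of ∂_{k+1}):

  H_0: rank C_0 − rank ∂_1 = 12 − 10 = 2, and the invariant factors of ∂_1 are all 1, so H_0 ≅ Z^2.
  H_1: rank ker ∂_1 − rank ∂_2 = (24 − 10) − 12 = 2, and ∂_2 has invariant factor 2 > 1, so H_1 ≅ Z^2 ⊕ Z_2.
  H_2: rank ker ∂_2 − rank ∂_3 = (12 − 12) − 0 = 0, and there is no ∂_3, so H_2 ≅ 0.

(K is a triangulation of the disjoint union of a wedge of 2 circles and the real projective plane RP^2.)

H_0 ≅ Z^2,  H_1 ≅ Z^2 ⊕ Z_2,  H_2 = 0.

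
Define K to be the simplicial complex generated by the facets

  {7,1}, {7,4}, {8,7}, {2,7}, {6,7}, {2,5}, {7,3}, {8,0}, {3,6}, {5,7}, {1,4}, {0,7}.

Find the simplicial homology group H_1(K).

H_1 = Z^4.

Fix the vertex order 0 < 1 < 2 < 3 < 4 < 5 < 6 < 7 < 8 and write every simplex with vertices in increasing order. Then dim K = 1 and the simplices of K are:

  0-simplices (9): [0], [1], [2], [3], [4], [5], [6], [7], [8]
  1-simplices (12): [0,7], [0,8], [1,4], [1,7], [2,5], [2,7], [3,6], [3,7], [4,7], [5,7], [6,7], [7,8]

giving chain groups C_0 ≅ Z^9, C_1 ≅ Z^12.

Boundary ∂_1: C_1 → C_0 maps an edge to its endpoints' difference, ∂[p,q] = q − p. For instance
  ∂[0,7] = [7] − [0].
This gives a 9×12 integer matrix of rank 8; reducing to Smith normal form yields diagonal entries (1,1,1,1,1,1,1,1).

Computing H_k = (kernel of ∂_k) / (image of ∂_{k+1}):

  H_1: rank ker ∂_1 − rank ∂_2 = (12 − 8) − 0 = 4, and there is no ∂_2, so H_1 ≅ Z^4.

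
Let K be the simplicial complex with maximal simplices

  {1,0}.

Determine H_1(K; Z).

Take the total order 0 < 1 on the vertex set. Then K (dimension 1) consists of the simplices:

  0-simplices (2): [0], [1]
  1-simplices (1): [0,1]

giving chain groups C_0 ≅ Z^2, C_1 ≅ Z^1.

The boundary map ∂_1: C_1 → C_0 maps an edge to its endpoints' difference, ∂[p,q] = q − p. For instance
  ∂[0,1] = [1] − [0].
The 2×1 boundary matrix has rank 1 and Smith normal form diag(1).

Computing H_k = (kernel of ∂_k) / (image of ∂_{k+1}):

  H_1: rank ker ∂_1 − rank ∂_2 = (1 − 1) − 0 = 0, and there is no ∂_2, so H_1 ≅ 0.

H_1 ≅ 0.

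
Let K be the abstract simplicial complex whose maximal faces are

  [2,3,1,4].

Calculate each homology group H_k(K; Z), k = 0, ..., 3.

K has 4 vertices, 6 edges, 4 triangles, 1 3-simplex.
rank ∂_0 = 0, rank ∂_1 = 3 ⇒ b_0 = 4 − 0 − 3 = 1; all invariant factors of ∂_1 are 1 so no torsion. So H_0 = Z.
rank ∂_1 = 3, rank ∂_2 = 3 ⇒ b_1 = 6 − 3 − 3 = 0; all invariant factors of ∂_2 are 1 so no torsion. So H_1 = 0.
rank ∂_2 = 3, rank ∂_3 = 1 ⇒ b_2 = 4 − 3 − 1 = 0; all invariant factors of ∂_3 are 1 so no torsion. So H_2 = 0.
rank ∂_3 = 1, rank ∂_4 = 0 ⇒ b_3 = 1 − 1 − 0 = 0. So H_3 = 0.

H_0 = Z,  H_1 = 0,  H_2 = 0,  H_3 = 0.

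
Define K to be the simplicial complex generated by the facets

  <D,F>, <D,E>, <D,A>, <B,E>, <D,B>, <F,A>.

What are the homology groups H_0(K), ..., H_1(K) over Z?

H_0 ≅ Z,  H_1 ≅ Z^2.

Take the total order A < B < D < E < F on the vertex set. Then K (dimension 1) consists of the simplices:

  0-simplices (5): A, B, D, E, F
  1-simplices (6): AD, AF, BD, BE, DE, DF

Hence C_0 ≅ Z^5, C_1 ≅ Z^6.

∂_1: C_1 → C_0 is given by ∂[p,q] = [q] − [p]. For instance
  ∂BD = D − B.
As a 5×6 matrix over Z this has rank 4, with invariant factors (1,1,1,1).

Reading off H_k = ker ∂_k / im ∂_{k+1}:

  H_0: rank C_0 − rank ∂_1 = 5 − 4 = 1, and the invariant factors of ∂_1 are all 1, so H_0 = Z.
  H_1: rank ker ∂_1 − rank ∂_2 = (6 − 4) − 0 = 2, and there is no ∂_2, so H_1 = Z^2.

(K is a triangulation of a wedge of 2 circles.)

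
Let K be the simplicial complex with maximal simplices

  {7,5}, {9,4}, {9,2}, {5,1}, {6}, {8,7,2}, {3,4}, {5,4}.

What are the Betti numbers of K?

We work with the vertex ordering 1 < 2 < 3 < 4 < 5 < 6 < 7 < 8 < 9. The simplices of K, each written with vertices in increasing order, are:

  0-simplices (9): [1], [2], [3], [4], [5], [6], [7], [8], [9]
  1-simplices (9): [1,5], [2,7], [2,8], [2,9], [3,4], [4,5], [4,9], [5,7], [7,8]
  2-simplices (1): [2,7,8]

Hence C_0 ≅ Z^9, C_1 ≅ Z^9, C_2 ≅ Z^1.

The boundary map ∂_1: C_1 → C_0 sends each edge [p,q] (with p < q) to q − p. For instance
  ∂[4,5] = [5] − [4].
The resulting 9×9 matrix has rank 7, and its Smith normal form has invariant factors (1,1,1,1,1,1,1).

∂_2: C_2 → C_1 maps a triangle to the signed sum of its edges. For instance
  ∂[2,7,8] = [7,8] − [2,8] + [2,7].
This gives a 9×1 integer matrix of rank 1; reducing to Smith normal form yields diagonal entries (1).

Computing H_k = (kernel of ∂_k) / (image of ∂_{k+1}):

  H_0: rank C_0 − rank ∂_1 = 9 − 7 = 2, and the invariant factors of ∂_1 are all 1, so H_0 ≅ Z^2.
  H_1: rank ker ∂_1 − rank ∂_2 = (9 − 7) − 1 = 1, and the invariant factors of ∂_2 are all 1, so H_1 ≅ Z.
  H_2: rank ker ∂_2 − rank ∂_3 = (1 − 1) − 0 = 0, and there is no ∂_3, so H_2 ≅ 0.

Hence the Betti numbers are b_0 = 2, b_1 = 1, b_2 = 0.

b_0 = 2, b_1 = 1, b_2 = 0.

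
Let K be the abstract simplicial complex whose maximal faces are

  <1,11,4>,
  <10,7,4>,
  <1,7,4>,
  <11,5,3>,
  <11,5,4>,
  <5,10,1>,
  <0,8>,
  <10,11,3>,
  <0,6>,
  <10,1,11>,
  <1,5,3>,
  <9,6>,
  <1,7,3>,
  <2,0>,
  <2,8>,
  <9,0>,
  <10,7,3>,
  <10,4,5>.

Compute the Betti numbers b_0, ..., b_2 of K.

Order the vertices as 0 < 1 < 2 < 3 < 4 < 5 < 6 < 7 < 8 < 9 < 10 < 11. Listing each simplex with vertices in this order, K has dimension 2 with simplices:

  0-simplices (12): [0], [1], [2], [3], [4], [5], [6], [7], [8], [9], [10], [11]
  1-simplices (24): (24 of them)
  2-simplices (12): [1,3,5], [1,3,7], [1,4,7], [1,4,11], [1,5,10], [1,10,11], [3,5,11], [3,7,10], [3,10,11], [4,5,10], [4,5,11], [4,7,10]

so the chain groups are C_0 ≅ Z^12, C_1 ≅ Z^24, C_2 ≅ Z^12.

The boundary map ∂_1: C_1 → C_0 maps an edge to its endpoints' difference, ∂[p,q] = q − p.
The resulting 12×24 matrix has rank 10, and its Smith normal form has invariant factors (1,1,1,1,1,1,1,1,1,1).

The boundary map ∂_2: C_2 → C_1 acts by ∂[p,q,r] = [q,r] − [p,r] + [p,q]. For instance
  ∂[4,5,11] = [5,11] − [4,11] + [4,5],
  ∂[3,7,10] = [7,10] − [3,10] + [3,7].
As a 24×12 matrix over Z this has rank 12, with invariant factors (1,1,1,1,1,1,1,1,1,1,1,2).

Computing H_k = (kernel of ∂_k) / (image of ∂_{k+1}):

  H_0: rank C_0 − rank ∂_1 = 12 − 10 = 2, and the invariant factors of ∂_1 are all 1, so H_0 ≅ Z^2.
  H_1: rank ker ∂_1 − rank ∂_2 = (24 − 10) − 12 = 2, and ∂_2 has invariant factor 2 > 1, so H_1 ≅ Z^2 ⊕ Z/2Z.
  H_2: rank ker ∂_2 − rank ∂_3 = (12 − 12) − 0 = 0, and there is no ∂_3, so H_2 ≅ 0.

As a check, the Euler characteristic is 12 − 24 + 12 = 0, which agrees with 2 − 2 + 0 = 0.
(K is a triangulation of the disjoint union of a wedge of 2 circles and the real projective plane RP^2.)

Hence the Betti numbers are b_0 = 2, b_1 = 2, b_2 = 0.

b_0 = 2, b_1 = 2, b_2 = 0.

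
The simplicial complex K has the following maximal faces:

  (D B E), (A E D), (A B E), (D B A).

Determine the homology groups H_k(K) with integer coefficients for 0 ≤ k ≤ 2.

Take the total order A < B < D < E on the vertex set. Then K (dimension 2) consists of the simplices:

  0-simplices (4): A, B, D, E
  1-simplices (6): AB, AD, AE, BD, BE, DE
  2-simplices (4): ABD, ABE, ADE, BDE

so the chain groups are C_0 ≅ Z^4, C_1 ≅ Z^6, C_2 ≅ Z^4.

The boundary map ∂_1: C_1 → C_0 maps an edge to its endpoints' difference, ∂[p,q] = q − p. For instance
  ∂BD = D − B.
The resulting 4×6 matrix has rank 3, and its Smith normal form has invariant factors (1,1,1).

Boundary ∂_2: C_2 → C_1 sends each 2-simplex [p,q,r] to [q,r] − [p,r] + [p,q]. For instance
  ∂ADE = DE − AE + AD,
  ∂BDE = DE − BE + BD.
The 6×4 boundary matrix has rank 3 and Smith normal form diag(1,1,1).

Now H_k = ker ∂_k / im ∂_{k+1}, so:

  H_0: rank C_0 − rank ∂_1 = 4 − 3 = 1, and the invariant factors of ∂_1 are all 1, so H_0 ≅ Z.
  H_1: rank ker ∂_1 − rank ∂_2 = (6 − 3) − 3 = 0, and the invariant factors of ∂_2 are all 1, so H_1 ≅ 0.
  H_2: rank ker ∂_2 − rank ∂_3 = (4 − 3) − 0 = 1, and there is no ∂_3, so H_2 ≅ Z.

As a check, the Euler characteristic is 4 − 6 + 4 = 2, which agrees with 1 − 0 + 1 = 2.

H_0 ≅ Z,  H_1 = 0,  H_2 ≅ Z.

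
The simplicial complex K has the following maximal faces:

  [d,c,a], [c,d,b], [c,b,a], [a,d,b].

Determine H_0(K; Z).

H_0 = Z.

Fix the vertex order a < b < c < d and write every simplex with vertices in increasing order. Then dim K = 2 and the simplices of K are:

  0-simplices (4): a, b, c, d
  1-simplices (6): ab, ac, ad, bc, bd, cd
  2-simplices (4): abc, abd, acd, bcd

so the chain groups are C_0 ≅ Z^4, C_1 ≅ Z^6, C_2 ≅ Z^4.

The boundary map ∂_1: C_1 → C_0 maps an edge to its endpoints' difference, ∂[p,q] = q − p. For instance
  ∂bd = d − b.
The resulting 4×6 matrix has rank 3, and its Smith normal form has invariant factors (1,1,1).

Boundary ∂_2: C_2 → C_1 maps a triangle to the signed sum of its edges. For instance
  ∂acd = cd − ad + ac,
  ∂abd = bd − ad + ab.
This gives a 6×4 integer matrix of rank 3; reducing to Smith normal form yields diagonal entries (1,1,1).

Reading off H_k = ker ∂_k / im ∂_{k+1}:

  H_0: rank C_0 − rank ∂_1 = 4 − 3 = 1, and the invariant factors of ∂_1 are all 1, so H_0 ≅ Z.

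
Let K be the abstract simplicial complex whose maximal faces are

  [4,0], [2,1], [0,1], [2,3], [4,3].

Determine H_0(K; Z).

Order the vertices as 0 < 1 < 2 < 3 < 4. Listing each simplex with vertices in this order, K has dimension 1 with simplices:

  0-simplices (5): [0], [1], [2], [3], [4]
  1-simplices (5): [0,1], [0,4], [1,2], [2,3], [3,4]

giving chain groups C_0 ≅ Z^5, C_1 ≅ Z^5.

The boundary map ∂_1: C_1 → C_0 sends each edge [p,q] (with p < q) to q − p.
The resulting 5×5 matrix has rank 4, and its Smith normal form has invariant factors (1,1,1,1).

From H_k ≅ ker(∂_k) / im(∂_{k+1}) we obtain:

  H_0: rank C_0 − rank ∂_1 = 5 − 4 = 1, and the invariant factors of ∂_1 are all 1, so H_0 = Z.

(K is a triangulation of the circle S^1.)

H_0 = Z.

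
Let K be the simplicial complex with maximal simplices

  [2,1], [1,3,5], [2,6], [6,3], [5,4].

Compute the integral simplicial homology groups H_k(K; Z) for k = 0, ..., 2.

We work with the vertex ordering 1 < 2 < 3 < 4 < 5 < 6. The simplices of K, each written with vertices in increasing order, are:

  0-simplices (6): [1], [2], [3], [4], [5], [6]
  1-simplices (7): [1,2], [1,3], [1,5], [2,6], [3,5], [3,6], [4,5]
  2-simplices (1): [1,3,5]

giving chain groups C_0 ≅ Z^6, C_1 ≅ Z^7, C_2 ≅ Z^1.

∂_1: C_1 → C_0 sends each edge [p,q] (with p < q) to q − p. For instance
  ∂[3,6] = [6] − [3].
As a 6×7 matrix over Z this has rank 5, with invariant factors (1,1,1,1,1).

Boundary ∂_2: C_2 → C_1 acts by ∂[p,q,r] = [q,r] − [p,r] + [p,q]. For instance
  ∂[1,3,5] = [3,5] − [1,5] + [1,3].
This gives a 7×1 integer matrix of rank 1; reducing to Smith normal form yields diagonal entries (1).

From H_k ≅ ker(∂_k) / im(∂_{k+1}) we obtain:

  H_0: rank C_0 − rank ∂_1 = 6 − 5 = 1, and the invariant factors of ∂_1 are all 1, so H_0 = Z.
  H_1: rank ker ∂_1 − rank ∂_2 = (7 − 5) − 1 = 1, and the invariant factors of ∂_2 are all 1, so H_1 = Z.
  H_2: rank ker ∂_2 − rank ∂_3 = (1 − 1) − 0 = 0, and there is no ∂_3, so H_2 = 0.

H_0 = Z,  H_1 = Z,  H_2 = 0.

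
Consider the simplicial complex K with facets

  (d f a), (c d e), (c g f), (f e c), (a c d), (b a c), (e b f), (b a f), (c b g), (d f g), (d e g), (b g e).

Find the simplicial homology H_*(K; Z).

H_0 ≅ Z,  H_1 ≅ Z/2,  H_2 = 0.

Fix the vertex order a < b < c < d < e < f < g and write every simplex with vertices in increasing order. Then dim K = 2 and the simplices of K are:

  0-simplices (7): a, b, c, d, e, f, g
  1-simplices (18): ab, ac, ad, af, bc, be, bf, bg, cd, ce, cf, cg, de, df, dg, ef, eg, fg
  2-simplices (12): abc, abf, acd, adf, bcg, bef, beg, cde, cef, cfg, deg, dfg

Hence C_0 ≅ Z^7, C_1 ≅ Z^18, C_2 ≅ Z^12.

The boundary map ∂_1: C_1 → C_0 sends each edge [p,q] (with p < q) to q − p. For instance
  ∂eg = g − e.
As a 7×18 matrix over Z this has rank 6, with invariant factors (1,1,1,1,1,1).

The boundary map ∂_2: C_2 → C_1 acts by ∂[p,q,r] = [q,r] − [p,r] + [p,q]. For instance
  ∂abc = bc − ac + ab,
  ∂deg = eg − dg + de.
As a 18×12 matrix over Z this has rank 12, with invariant factors (1,1,1,1,1,1,1,1,1,1,1,2).

From H_k ≅ ker(∂_k) / im(∂_{k+1}) we obtain:

  H_0: rank C_0 − rank ∂_1 = 7 − 6 = 1, and the invariant factors of ∂_1 are all 1, so H_0 = Z.
  H_1: rank ker ∂_1 − rank ∂_2 = (18 − 6) − 12 = 0, and ∂_2 has invariant factor 2 > 1, so H_1 = Z/2.
  H_2: rank ker ∂_2 − rank ∂_3 = (12 − 12) − 0 = 0, and there is no ∂_3, so H_2 = 0.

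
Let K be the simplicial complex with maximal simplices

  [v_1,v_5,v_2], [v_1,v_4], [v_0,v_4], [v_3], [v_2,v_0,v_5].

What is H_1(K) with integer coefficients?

Fix the vertex order v_0 < v_1 < v_2 < v_3 < v_4 < v_5 and write every simplex with vertices in increasing order. Then dim K = 2 and the simplices of K are:

  0-simplices (6): [v_0], [v_1], [v_2], [v_3], [v_4], [v_5]
  1-simplices (7): [v_0,v_2], [v_0,v_4], [v_0,v_5], [v_1,v_2], [v_1,v_4], [v_1,v_5], [v_2,v_5]
  2-simplices (2): [v_0,v_2,v_5], [v_1,v_2,v_5]

so the chain groups are C_0 ≅ Z^6, C_1 ≅ Z^7, C_2 ≅ Z^2.

∂_1: C_1 → C_0 maps an edge to its endpoints' difference, ∂[p,q] = q − p. For instance
  ∂[v_1,v_2] = [v_2] − [v_1].
The 6×7 boundary matrix has rank 4 and Smith normal form diag(1,1,1,1).

∂_2: C_2 → C_1 sends each 2-simplex [p,q,r] to [q,r] − [p,r] + [p,q]. For instance
  ∂[v_0,v_2,v_5] = [v_2,v_5] − [v_0,v_5] + [v_0,v_2],
  ∂[v_1,v_2,v_5] = [v_2,v_5] − [v_1,v_5] + [v_1,v_2].
This gives a 7×2 integer matrix of rank 2; reducing to Smith normal form yields diagonal entries (1,1).

Now H_k = ker ∂_k / im ∂_{k+1}, so:

  H_1: rank ker ∂_1 − rank ∂_2 = (7 − 4) − 2 = 1, and the invariant factors of ∂_2 are all 1, so H_1 ≅ Z.

H_1 = Z.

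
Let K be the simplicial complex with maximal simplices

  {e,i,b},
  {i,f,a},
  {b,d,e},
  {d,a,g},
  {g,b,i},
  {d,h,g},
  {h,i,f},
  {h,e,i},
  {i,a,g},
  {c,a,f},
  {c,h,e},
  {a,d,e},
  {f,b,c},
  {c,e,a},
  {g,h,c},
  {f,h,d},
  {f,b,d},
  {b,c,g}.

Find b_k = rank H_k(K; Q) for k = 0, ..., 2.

b_0 = 1, b_1 = 2, b_2 = 1.

Order the vertices as a < b < c < d < e < f < g < h < i. Listing each simplex with vertices in this order, K has dimension 2 with simplices:

  0-simplices (9): a, b, c, d, e, f, g, h, i
  1-simplices (27): ac, ad, ae, af, ag, ai, bc, bd, be, bf, bg, bi, ce, cf, cg, ch, de, df, dg, dh, eh, ei, fh, fi, gh, gi, hi
  2-simplices (18): ace, acf, ade, adg, afi, agi, bcf, bcg, bde, bdf, bei, bgi, ceh, cgh, dfh, dgh, ehi, fhi

Hence C_0 ≅ Z^9, C_1 ≅ Z^27, C_2 ≅ Z^18.

∂_1: C_1 → C_0 is given by ∂[p,q] = [q] − [p].
As a 9×27 matrix over Z this has rank 8, with invariant factors (1,1,1,1,1,1,1,1).

The boundary map ∂_2: C_2 → C_1 maps a triangle to the signed sum of its edges. For instance
  ∂acf = cf − af + ac,
  ∂bde = de − be + bd.
The resulting 27×18 matrix has rank 17, and its Smith normal form has invariant factors (1,1,1,1,1,1,1,1,1,1,1,1,1,1,1,1,1).

Reading off H_k = ker ∂_k / im ∂_{k+1}:

  H_0: rank C_0 − rank ∂_1 = 9 − 8 = 1, and the invariant factors of ∂_1 are all 1, so H_0 = Z.
  H_1: rank ker ∂_1 − rank ∂_2 = (27 − 8) − 17 = 2, and the invariant factors of ∂_2 are all 1, so H_1 = Z^2.
  H_2: rank ker ∂_2 − rank ∂_3 = (18 − 17) − 0 = 1, and there is no ∂_3, so H_2 = Z.

As a check, the Euler characteristic is 9 − 27 + 18 = 0, which agrees with 1 − 2 + 1 = 0.

Hence the Betti numbers are b_0 = 1, b_1 = 2, b_2 = 1.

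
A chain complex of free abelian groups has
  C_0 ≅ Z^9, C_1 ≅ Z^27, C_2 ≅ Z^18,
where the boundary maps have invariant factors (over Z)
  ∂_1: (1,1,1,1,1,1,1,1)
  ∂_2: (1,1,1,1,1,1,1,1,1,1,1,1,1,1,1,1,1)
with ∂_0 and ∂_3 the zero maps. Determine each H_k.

H_0: b_0 = 9 − 0 − 8 = 1; torsion from ∂_1 factors > 1: none. So H_0 ≅ Z.
H_1: b_1 = 27 − 8 − 17 = 2; torsion from ∂_2 factors > 1: none. So H_1 ≅ Z^2.
H_2: b_2 = 18 − 17 − 0 = 1; torsion from ∂_3 factors > 1: none. So H_2 ≅ Z.

H_0 ≅ Z,  H_1 ≅ Z^2,  H_2 ≅ Z.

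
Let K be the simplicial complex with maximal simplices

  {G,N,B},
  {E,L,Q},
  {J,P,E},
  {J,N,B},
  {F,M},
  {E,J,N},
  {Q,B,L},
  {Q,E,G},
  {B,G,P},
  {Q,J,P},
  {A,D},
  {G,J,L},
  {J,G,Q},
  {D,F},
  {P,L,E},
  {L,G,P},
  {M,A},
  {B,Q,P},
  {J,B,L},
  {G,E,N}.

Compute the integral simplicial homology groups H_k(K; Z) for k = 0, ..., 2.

Order the vertices as A < B < D < E < F < G < J < L < M < N < P < Q. Listing each simplex with vertices in this order, K has dimension 2 with simplices:

  0-simplices (12): A, B, D, E, F, G, J, L, M, N, P, Q
  1-simplices (28): AD, AM, BG, BJ, BL, BN, BP, BQ, DF, EG, EJ, EL, EN, EP, EQ, FM, GJ, GL, GN, GP, GQ, JL, JN, JP, JQ, LP, LQ, PQ
  2-simplices (16): BGN, BGP, BJL, BJN, BLQ, BPQ, EGN, EGQ, EJN, EJP, ELP, ELQ, GJL, GJQ, GLP, JPQ

so the chain groups are C_0 ≅ Z^12, C_1 ≅ Z^28, C_2 ≅ Z^16.

The boundary map ∂_1: C_1 → C_0 sends each edge [p,q] (with p < q) to q − p. For instance
  ∂GJ = J − G.
As a 12×28 matrix over Z this has rank 10, with invariant factors (1,1,1,1,1,1,1,1,1,1).

The boundary map ∂_2: C_2 → C_1 maps a triangle to the signed sum of its edges. For instance
  ∂BPQ = PQ − BQ + BP,
  ∂ELP = LP − EP + EL.
The resulting 28×16 matrix has rank 15, and its Smith normal form has invariant factors (1,1,1,1,1,1,1,1,1,1,1,1,1,1,1).

Computing H_k = (kernel of ∂_k) / (image of ∂_{k+1}):

  H_0: rank C_0 − rank ∂_1 = 12 − 10 = 2, and the invariant factors of ∂_1 are all 1, so H_0 ≅ Z^2.
  H_1: rank ker ∂_1 − rank ∂_2 = (28 − 10) − 15 = 3, and the invariant factors of ∂_2 are all 1, so H_1 ≅ Z^3.
  H_2: rank ker ∂_2 − rank ∂_3 = (16 − 15) − 0 = 1, and there is no ∂_3, so H_2 ≅ Z.

(K is a triangulation of the disjoint union of the torus T^2 and the circle S^1.)

H_0 = Z^2,  H_1 = Z^3,  H_2 = Z.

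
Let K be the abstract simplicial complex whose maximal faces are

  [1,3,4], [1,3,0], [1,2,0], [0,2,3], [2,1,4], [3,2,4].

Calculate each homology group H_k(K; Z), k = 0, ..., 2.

Take the total order 0 < 1 < 2 < 3 < 4 on the vertex set. Then K (dimension 2) consists of the simplices:

  0-simplices (5): [0], [1], [2], [3], [4]
  1-simplices (9): [0,1], [0,2], [0,3], [1,2], [1,3], [1,4], [2,3], [2,4], [3,4]
  2-simplices (6): [0,1,2], [0,1,3], [0,2,3], [1,2,4], [1,3,4], [2,3,4]

giving chain groups C_0 ≅ Z^5, C_1 ≅ Z^9, C_2 ≅ Z^6.

The boundary map ∂_1: C_1 → C_0 sends each edge [p,q] (with p < q) to q − p.
This gives a 5×9 integer matrix of rank 4; reducing to Smith normal form yields diagonal entries (1,1,1,1).

The boundary map ∂_2: C_2 → C_1 maps a triangle to the signed sum of its edges. For instance
  ∂[2,3,4] = [3,4] − [2,4] + [2,3],
  ∂[1,3,4] = [3,4] − [1,4] + [1,3].
As a 9×6 matrix over Z this has rank 5, with invariant factors (1,1,1,1,1).

From H_k ≅ ker(∂_k) / im(∂_{k+1}) we obtain:

  H_0: rank C_0 − rank ∂_1 = 5 − 4 = 1, and the invariant factors of ∂_1 are all 1, so H_0 ≅ Z.
  H_1: rank ker ∂_1 − rank ∂_2 = (9 − 4) − 5 = 0, and the invariant factors of ∂_2 are all 1, so H_1 ≅ 0.
  H_2: rank ker ∂_2 − rank ∂_3 = (6 − 5) − 0 = 1, and there is no ∂_3, so H_2 ≅ Z.

H_0 = Z,  H_1 = 0,  H_2 = Z.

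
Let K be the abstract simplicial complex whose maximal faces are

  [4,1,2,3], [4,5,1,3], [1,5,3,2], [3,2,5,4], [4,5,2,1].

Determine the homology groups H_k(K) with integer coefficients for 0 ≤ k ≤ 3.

Order the vertices as 1 < 2 < 3 < 4 < 5. Listing each simplex with vertices in this order, K has dimension 3 with simplices:

  0-simplices (5): [1], [2], [3], [4], [5]
  1-simplices (10): [1,2], [1,3], [1,4], [1,5], [2,3], [2,4], [2,5], [3,4], [3,5], [4,5]
  2-simplices (10): [1,2,3], [1,2,4], [1,2,5], [1,3,4], [1,3,5], [1,4,5], [2,3,4], [2,3,5], [2,4,5], [3,4,5]
  3-simplices (5): [1,2,3,4], [1,2,3,5], [1,2,4,5], [1,3,4,5], [2,3,4,5]

so the chain groups are C_0 ≅ Z^5, C_1 ≅ Z^10, C_2 ≅ Z^10, C_3 ≅ Z^5.

Boundary ∂_1: C_1 → C_0 is given by ∂[p,q] = [q] − [p].
This gives a 5×10 integer matrix of rank 4; reducing to Smith normal form yields diagonal entries (1,1,1,1).

∂_2: C_2 → C_1 acts by ∂[p,q,r] = [q,r] − [p,r] + [p,q]. For instance
  ∂[1,2,3] = [2,3] − [1,3] + [1,2],
  ∂[2,3,5] = [3,5] − [2,5] + [2,3].
The resulting 10×10 matrix has rank 6, and its Smith normal form has invariant factors (1,1,1,1,1,1).

∂_3: C_3 → C_2 sends each 3-simplex σ to the alternating sum Σ_i (−1)^i (σ with its i-th vertex removed). For instance
  ∂[1,2,4,5] = [2,4,5] − [1,4,5] + [1,2,5] − [1,2,4],
  ∂[2,3,4,5] = [3,4,5] − [2,4,5] + [2,3,5] − [2,3,4].
The 10×5 boundary matrix has rank 4 and Smith normal form diag(1,1,1,1).

From H_k ≅ ker(∂_k) / im(∂_{k+1}) we obtain:

  H_0: rank C_0 − rank ∂_1 = 5 − 4 = 1, and the invariant factors of ∂_1 are all 1, so H_0 ≅ Z.
  H_1: rank ker ∂_1 − rank ∂_2 = (10 − 4) − 6 = 0, and the invariant factors of ∂_2 are all 1, so H_1 ≅ 0.
  H_2: rank ker ∂_2 − rank ∂_3 = (10 − 6) − 4 = 0, and the invariant factors of ∂_3 are all 1, so H_2 ≅ 0.
  H_3: rank ker ∂_3 − rank ∂_4 = (5 − 4) − 0 = 1, and there is no ∂_4, so H_3 ≅ Z.

As a check, the Euler characteristic is 5 − 10 + 10 − 5 = 0, which agrees with 1 − 0 + 0 − 1 = 0.

H_0 ≅ Z,  H_1 = 0,  H_2 = 0,  H_3 ≅ Z.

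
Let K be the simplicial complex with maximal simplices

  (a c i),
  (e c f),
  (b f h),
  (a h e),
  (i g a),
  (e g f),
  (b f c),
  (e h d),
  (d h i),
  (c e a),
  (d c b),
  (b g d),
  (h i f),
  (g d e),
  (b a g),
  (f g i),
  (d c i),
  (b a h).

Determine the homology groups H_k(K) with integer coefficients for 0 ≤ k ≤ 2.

H_0 ≅ Z,  H_1 ≅ Z^2,  H_2 ≅ Z.

K has 9 vertices, 27 edges, 18 triangles.
rank ∂_0 = 0, rank ∂_1 = 8 ⇒ b_0 = 9 − 0 − 8 = 1; all invariant factors of ∂_1 are 1 so no torsion. So H_0 ≅ Z.
rank ∂_1 = 8, rank ∂_2 = 17 ⇒ b_1 = 27 − 8 − 17 = 2; all invariant factors of ∂_2 are 1 so no torsion. So H_1 ≅ Z^2.
rank ∂_2 = 17, rank ∂_3 = 0 ⇒ b_2 = 18 − 17 − 0 = 1. So H_2 ≅ Z.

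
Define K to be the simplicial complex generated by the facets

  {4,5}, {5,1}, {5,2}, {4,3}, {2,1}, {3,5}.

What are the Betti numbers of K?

b_0 = 1, b_1 = 2.

Fix the vertex order 1 < 2 < 3 < 4 < 5 and write every simplex with vertices in increasing order. Then dim K = 1 and the simplices of K are:

  0-simplices (5): [1], [2], [3], [4], [5]
  1-simplices (6): [1,2], [1,5], [2,5], [3,4], [3,5], [4,5]

giving chain groups C_0 ≅ Z^5, C_1 ≅ Z^6.

∂_1: C_1 → C_0 maps an edge to its endpoints' difference, ∂[p,q] = q − p. For instance
  ∂[3,5] = [5] − [3].
The 5×6 boundary matrix has rank 4 and Smith normal form diag(1,1,1,1).

Computing H_k = (kernel of ∂_k) / (image of ∂_{k+1}):

  H_0: rank C_0 − rank ∂_1 = 5 − 4 = 1, and the invariant factors of ∂_1 are all 1, so H_0 ≅ Z.
  H_1: rank ker ∂_1 − rank ∂_2 = (6 − 4) − 0 = 2, and there is no ∂_2, so H_1 ≅ Z^2.

As a check, the Euler characteristic is 5 − 6 = -1, which agrees with 1 − 2 = -1.
(K is a triangulation of a wedge of 2 circles.)

Hence the Betti numbers are b_0 = 1, b_1 = 2.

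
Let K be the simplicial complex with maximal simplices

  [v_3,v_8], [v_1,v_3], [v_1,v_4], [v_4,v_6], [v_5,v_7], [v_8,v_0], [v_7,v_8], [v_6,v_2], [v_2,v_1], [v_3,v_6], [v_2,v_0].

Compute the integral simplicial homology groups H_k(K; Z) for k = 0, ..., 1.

H_0 = Z,  H_1 = Z^3.

Fix the vertex order v_0 < v_1 < v_2 < v_3 < v_4 < v_5 < v_6 < v_7 < v_8 and write every simplex with vertices in increasing order. Then dim K = 1 and the simplices of K are:

  0-simplices (9): [v_0], [v_1], [v_2], [v_3], [v_4], [v_5], [v_6], [v_7], [v_8]
  1-simplices (11): [v_0,v_2], [v_0,v_8], [v_1,v_2], [v_1,v_3], [v_1,v_4], [v_2,v_6], [v_3,v_6], [v_3,v_8], [v_4,v_6], [v_5,v_7], [v_7,v_8]

giving chain groups C_0 ≅ Z^9, C_1 ≅ Z^11.

Boundary ∂_1: C_1 → C_0 is given by ∂[p,q] = [q] − [p].
The resulting 9×11 matrix has rank 8, and its Smith normal form has invariant factors (1,1,1,1,1,1,1,1).

Computing H_k = (kernel of ∂_k) / (image of ∂_{k+1}):

  H_0: rank C_0 − rank ∂_1 = 9 − 8 = 1, and the invariant factors of ∂_1 are all 1, so H_0 ≅ Z.
  H_1: rank ker ∂_1 − rank ∂_2 = (11 − 8) − 0 = 3, and there is no ∂_2, so H_1 ≅ Z^3.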